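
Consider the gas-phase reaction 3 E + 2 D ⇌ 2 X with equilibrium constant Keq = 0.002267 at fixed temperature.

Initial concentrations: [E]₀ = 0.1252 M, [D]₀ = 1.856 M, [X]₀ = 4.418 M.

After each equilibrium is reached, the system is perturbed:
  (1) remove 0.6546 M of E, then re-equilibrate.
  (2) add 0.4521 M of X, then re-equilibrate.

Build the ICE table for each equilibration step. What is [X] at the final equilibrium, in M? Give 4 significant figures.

[X]_eq = 1.853 M

Q₀ = 2887 vs Keq = 0.002267 ⇒ Q>K, reverse
Step 1:
                    E           D           X
  Initial      0.1252       1.856       4.418
  Change        3.967       2.644      -2.644
  Equil         4.092         4.5       1.774
  solve Keq expr → x = -1.322; check Q = 0.002267
Then remove 0.6546 M of E.
Step 2:
                    E           D           X
  Initial       3.437         4.5       1.774
  Change       0.2719      0.1813     -0.1813
  Equil         3.709       4.682       1.592
  solve Keq expr → x = -0.09063; check Q = 0.002267
Then add 0.4521 M of X.
Step 3:
                    E           D           X
  Initial       3.709       4.682       2.044
  Change       0.2868      0.1912     -0.1912
  Equil         3.996       4.873       1.853
  solve Keq expr → x = -0.09559; check Q = 0.002267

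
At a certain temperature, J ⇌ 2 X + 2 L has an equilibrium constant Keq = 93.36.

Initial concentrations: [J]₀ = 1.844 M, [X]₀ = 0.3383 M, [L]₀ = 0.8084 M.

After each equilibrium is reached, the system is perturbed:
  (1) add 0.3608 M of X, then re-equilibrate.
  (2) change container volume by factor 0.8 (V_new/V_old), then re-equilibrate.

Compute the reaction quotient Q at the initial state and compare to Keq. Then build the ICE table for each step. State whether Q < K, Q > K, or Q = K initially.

Q₀ = 0.04056; Q < K (proceeds forward)

Q₀ = 0.04056 vs Keq = 93.36 ⇒ Q<K, forward
Step 1:
                    J           X           L
  Initial       1.844      0.3383      0.8084
  Change       -1.141       2.282       2.282
  Equil        0.7028       2.621       3.091
  solve Keq expr → x = 1.141; check Q = 93.36
Then add 0.3608 M of X.
Step 2:
                    J           X           L
  Initial      0.7028       2.982       3.091
  Change      0.06362     -0.1272     -0.1272
  Equil        0.7664       2.854       2.964
  solve Keq expr → x = -0.06362; check Q = 93.36
Then change container volume by factor 0.8 (V_new/V_old).
Step 3:
                    J           X           L
  Initial       0.958       3.568       3.704
  Change        0.204     -0.4081     -0.4081
  Equil         1.162        3.16       3.296
  solve Keq expr → x = -0.204; check Q = 93.36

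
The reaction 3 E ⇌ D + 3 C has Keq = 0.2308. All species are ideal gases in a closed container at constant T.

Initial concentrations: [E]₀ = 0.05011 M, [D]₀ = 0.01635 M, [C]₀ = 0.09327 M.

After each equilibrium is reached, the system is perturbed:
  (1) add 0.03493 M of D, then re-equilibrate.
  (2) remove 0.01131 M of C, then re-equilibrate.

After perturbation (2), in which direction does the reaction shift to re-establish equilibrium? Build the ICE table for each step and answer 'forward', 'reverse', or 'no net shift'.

Q₀ = 0.1054 vs Keq = 0.2308 ⇒ Q<K, forward
Step 1:
                  E         D         C
  init      0.05011   0.01635   0.09327
  Δ       -0.006843  0.002281  0.006843
  eq        0.04327   0.01863    0.1001
  solve Keq expr → x = 0.002281; check Q = 0.2308
Then add 0.03493 M of D.
Step 2:
                  E         D         C
  init      0.04327   0.05356    0.1001
  Δ         0.01054 -0.003515  -0.01054
  eq        0.05381   0.05005   0.08957
  solve Keq expr → x = -0.003515; check Q = 0.2308
Then remove 0.01131 M of C.
Step 3:
                  E         D         C
  init      0.05381   0.05005   0.07826
  Δ       -0.003975  0.001325  0.003975
  eq        0.04984   0.05137   0.08223
  solve Keq expr → x = 0.001325; check Q = 0.2308

Direction: forward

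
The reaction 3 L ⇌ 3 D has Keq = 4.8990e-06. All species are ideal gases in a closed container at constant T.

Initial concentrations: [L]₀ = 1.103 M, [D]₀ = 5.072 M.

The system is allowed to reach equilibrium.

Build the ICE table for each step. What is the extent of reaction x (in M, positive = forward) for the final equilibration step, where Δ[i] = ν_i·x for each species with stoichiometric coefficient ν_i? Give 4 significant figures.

Q₀ = 97.23 vs Keq = 4.8990e-06 ⇒ Q>K, reverse
Step 1:
                  L         D
  I           1.103     5.072
  C           4.969    -4.969
  E           6.072    0.1031
  solve Keq expr → x = -1.656; check Q = 4.8990e-06

x = -1.656 M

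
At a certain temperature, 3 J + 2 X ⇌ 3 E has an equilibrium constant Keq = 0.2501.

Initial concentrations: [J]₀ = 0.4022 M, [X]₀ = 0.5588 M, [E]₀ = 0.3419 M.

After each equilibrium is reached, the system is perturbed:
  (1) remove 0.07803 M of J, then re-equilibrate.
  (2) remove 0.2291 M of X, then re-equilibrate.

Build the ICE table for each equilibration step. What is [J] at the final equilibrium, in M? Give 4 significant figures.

[J]_eq = 0.4883 M

Q₀ = 1.967 vs Keq = 0.2501 ⇒ Q>K, reverse
Step 1:
                  J         X         E
  I          0.4022    0.5588    0.3419
  C          0.1064   0.07096   -0.1064
  E          0.5086    0.6298    0.2355
  solve Keq expr → x = -0.03548; check Q = 0.2501
Then remove 0.07803 M of J.
Step 2:
                  J         X         E
  I          0.4306    0.6298    0.2355
  C         0.02243   0.01495  -0.02243
  E           0.453    0.6447     0.213
  solve Keq expr → x = -0.007477; check Q = 0.2501
Then remove 0.2291 M of X.
Step 3:
                  J         X         E
  I           0.453    0.4156     0.213
  C         0.03527   0.02352  -0.03527
  E          0.4883    0.4391    0.1777
  solve Keq expr → x = -0.01176; check Q = 0.2501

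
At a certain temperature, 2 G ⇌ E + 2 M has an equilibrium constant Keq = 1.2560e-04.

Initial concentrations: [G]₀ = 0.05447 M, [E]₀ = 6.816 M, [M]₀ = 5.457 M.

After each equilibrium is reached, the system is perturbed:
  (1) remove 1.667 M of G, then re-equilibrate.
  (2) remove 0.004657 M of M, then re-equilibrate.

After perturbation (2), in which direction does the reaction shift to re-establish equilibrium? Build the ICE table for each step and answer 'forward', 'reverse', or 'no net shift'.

Direction: forward

Q₀ = 6.8410e+04 vs Keq = 1.2560e-04 ⇒ Q>K, reverse
Step 1:
                  G         E         M
  init      0.05447     6.816     5.457
  Δ           5.427    -2.713    -5.427
  eq          5.481     4.103   0.03033
  solve Keq expr → x = -2.713; check Q = 1.2560e-04
Then remove 1.667 M of G.
Step 2:
                  G         E         M
  init        3.814     4.103   0.03033
  Δ        0.009161 -0.004581 -0.009161
  eq          3.823     4.098   0.02117
  solve Keq expr → x = -0.004581; check Q = 1.2560e-04
Then remove 0.004657 M of M.
Step 3:
                  G         E         M
  init        3.823     4.098   0.01651
  Δ       -0.004625  0.002313  0.004625
  eq          3.819       4.1   0.02113
  solve Keq expr → x = 0.002313; check Q = 1.2560e-04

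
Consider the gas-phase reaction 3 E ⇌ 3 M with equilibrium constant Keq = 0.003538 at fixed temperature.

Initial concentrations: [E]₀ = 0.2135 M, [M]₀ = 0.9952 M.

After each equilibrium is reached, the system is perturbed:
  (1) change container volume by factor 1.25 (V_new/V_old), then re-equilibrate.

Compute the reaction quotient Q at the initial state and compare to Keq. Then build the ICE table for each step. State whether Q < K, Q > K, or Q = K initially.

Q₀ = 101.3 vs Keq = 0.003538 ⇒ Q>K, reverse
Step 1:
                  E         M
  Initial    0.2135    0.9952
  Change     0.8354   -0.8354
  Equil       1.049    0.1598
  solve Keq expr → x = -0.2785; check Q = 0.003538
Then change container volume by factor 1.25 (V_new/V_old).
Step 2:
                  E         M
  Initial    0.8391    0.1279
  Change          0         0
  Equil      0.8391    0.1279
  solve Keq expr → x = 0; check Q = 0.003538

Q₀ = 101.3; Q > K (proceeds reverse)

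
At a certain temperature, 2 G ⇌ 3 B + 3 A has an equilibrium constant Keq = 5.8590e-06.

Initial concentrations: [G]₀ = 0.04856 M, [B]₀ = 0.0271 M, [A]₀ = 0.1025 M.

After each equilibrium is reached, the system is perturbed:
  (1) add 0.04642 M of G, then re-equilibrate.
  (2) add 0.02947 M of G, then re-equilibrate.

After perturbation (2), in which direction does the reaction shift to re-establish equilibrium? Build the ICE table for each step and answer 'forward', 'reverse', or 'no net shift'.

Q₀ = 9.0891e-06 vs Keq = 5.8590e-06 ⇒ Q>K, reverse
Step 1:
                    G           B           A
  init        0.04856      0.0271      0.1025
  Δ          0.001693    -0.00254    -0.00254
  eq          0.05025     0.02456     0.09996
  solve Keq expr → x = -8.4671e-04; check Q = 5.8590e-06
Then add 0.04642 M of G.
Step 2:
                    G           B           A
  init        0.09667     0.02456     0.09996
  Δ         -0.005925    0.008887    0.008887
  eq          0.09075     0.03345      0.1088
  solve Keq expr → x = 0.002962; check Q = 5.8590e-06
Then add 0.02947 M of G.
Step 3:
                    G           B           A
  init         0.1202     0.03345      0.1088
  Δ         -0.003067      0.0046      0.0046
  eq           0.1172     0.03805      0.1134
  solve Keq expr → x = 0.001533; check Q = 5.8590e-06

Direction: forward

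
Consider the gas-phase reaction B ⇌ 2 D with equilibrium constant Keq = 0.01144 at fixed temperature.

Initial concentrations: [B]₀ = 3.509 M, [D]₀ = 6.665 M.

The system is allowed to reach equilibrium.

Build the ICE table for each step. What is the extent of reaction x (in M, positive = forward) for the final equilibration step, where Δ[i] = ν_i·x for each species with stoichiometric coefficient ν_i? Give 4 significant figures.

x = -3.194 M

Q₀ = 12.66 vs Keq = 0.01144 ⇒ Q>K, reverse
Step 1:
                   B          D
  init         3.509      6.665
  Δ            3.194     -6.388
  eq           6.703     0.2769
  solve Keq expr → x = -3.194; check Q = 0.01144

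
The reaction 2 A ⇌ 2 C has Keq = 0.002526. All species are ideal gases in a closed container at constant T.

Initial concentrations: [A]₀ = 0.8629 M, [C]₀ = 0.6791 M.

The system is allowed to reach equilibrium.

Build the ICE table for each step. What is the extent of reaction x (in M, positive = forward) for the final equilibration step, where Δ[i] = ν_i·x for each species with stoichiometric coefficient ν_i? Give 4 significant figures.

Q₀ = 0.6194 vs Keq = 0.002526 ⇒ Q>K, reverse
Step 1:
                  A         C
  Initial    0.8629    0.6791
  Change     0.6053   -0.6053
  Equil       1.468   0.07379
  solve Keq expr → x = -0.3027; check Q = 0.002526

x = -0.3027 M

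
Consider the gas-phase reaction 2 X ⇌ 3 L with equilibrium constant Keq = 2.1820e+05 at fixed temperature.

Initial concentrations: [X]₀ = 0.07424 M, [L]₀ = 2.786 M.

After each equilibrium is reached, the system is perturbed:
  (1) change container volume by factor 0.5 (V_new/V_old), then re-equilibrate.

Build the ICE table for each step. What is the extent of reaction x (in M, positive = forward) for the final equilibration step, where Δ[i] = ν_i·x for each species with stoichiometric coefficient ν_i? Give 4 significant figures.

Q₀ = 3923 vs Keq = 2.1820e+05 ⇒ Q<K, forward
Step 1:
                   X          L
  init       0.07424      2.786
  Δ         -0.06377    0.09565
  eq         0.01047      2.882
  solve Keq expr → x = 0.03188; check Q = 2.1820e+05
Then change container volume by factor 0.5 (V_new/V_old).
Step 2:
                   X          L
  init       0.02094      5.763
  Δ         0.008576   -0.01286
  eq         0.02952       5.75
  solve Keq expr → x = -0.004288; check Q = 2.1820e+05

x = -0.004288 M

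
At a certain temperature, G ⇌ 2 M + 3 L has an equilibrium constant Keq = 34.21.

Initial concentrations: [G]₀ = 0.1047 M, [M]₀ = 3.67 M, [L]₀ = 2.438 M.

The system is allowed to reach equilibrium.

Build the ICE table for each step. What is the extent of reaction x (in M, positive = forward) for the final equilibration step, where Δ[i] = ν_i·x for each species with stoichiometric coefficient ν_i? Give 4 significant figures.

Q₀ = 1864 vs Keq = 34.21 ⇒ Q>K, reverse
Step 1:
                    G           M           L
  Initial      0.1047        3.67       2.438
  Change       0.3906     -0.7812      -1.172
  Equil        0.4953       2.889       1.266
  solve Keq expr → x = -0.3906; check Q = 34.21

x = -0.3906 M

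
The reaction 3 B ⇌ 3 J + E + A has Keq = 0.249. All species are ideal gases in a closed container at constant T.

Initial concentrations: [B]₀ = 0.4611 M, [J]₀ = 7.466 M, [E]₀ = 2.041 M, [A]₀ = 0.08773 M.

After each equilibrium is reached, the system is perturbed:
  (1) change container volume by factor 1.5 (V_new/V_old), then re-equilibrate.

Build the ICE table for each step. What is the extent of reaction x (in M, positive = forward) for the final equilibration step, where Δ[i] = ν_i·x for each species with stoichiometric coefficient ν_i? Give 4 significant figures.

Q₀ = 760.1 vs Keq = 0.249 ⇒ Q>K, reverse
Step 1:
                  B         J         E         A
  init       0.4611     7.466     2.041   0.08773
  Δ          0.2628   -0.2628   -0.0876   -0.0876
  eq         0.7239     7.203     1.953 1.2938e-04
  solve Keq expr → x = -0.0876; check Q = 0.249
Then change container volume by factor 1.5 (V_new/V_old).
Step 2:
                  B         J         E         A
  init       0.4826     4.802     1.302 8.6254e-05
  Δ       -3.2212e-04 3.2212e-04 1.0737e-04 1.0737e-04
  eq         0.4823     4.802     1.302 1.9363e-04
  solve Keq expr → x = 1.0737e-04; check Q = 0.249

x = 1.0737e-04 M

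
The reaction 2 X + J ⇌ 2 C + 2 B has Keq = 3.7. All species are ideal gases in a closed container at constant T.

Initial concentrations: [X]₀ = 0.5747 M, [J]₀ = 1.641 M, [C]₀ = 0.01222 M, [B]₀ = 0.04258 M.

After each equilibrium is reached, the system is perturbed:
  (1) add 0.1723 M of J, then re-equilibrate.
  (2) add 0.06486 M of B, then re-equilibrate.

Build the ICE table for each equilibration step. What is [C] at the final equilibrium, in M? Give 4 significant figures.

[C]_eq = 0.475 M

Q₀ = 4.9953e-07 vs Keq = 3.7 ⇒ Q<K, forward
Step 1:
                  X         J         C         B
  I          0.5747     1.641   0.01222   0.04258
  C         -0.4675   -0.2337    0.4675    0.4675
  E          0.1072     1.407    0.4797    0.5101
  solve Keq expr → x = 0.2337; check Q = 3.7
Then add 0.1723 M of J.
Step 2:
                  X         J         C         B
  I          0.1072      1.58    0.4797    0.5101
  C       -0.004215 -0.002108  0.004215  0.004215
  E           0.103     1.577    0.4839    0.5143
  solve Keq expr → x = 0.002108; check Q = 3.7
Then add 0.06486 M of B.
Step 3:
                  X         J         C         B
  I           0.103     1.577    0.4839    0.5791
  C        0.008935  0.004467 -0.008935 -0.008935
  E          0.1119     1.582     0.475    0.5702
  solve Keq expr → x = -0.004467; check Q = 3.7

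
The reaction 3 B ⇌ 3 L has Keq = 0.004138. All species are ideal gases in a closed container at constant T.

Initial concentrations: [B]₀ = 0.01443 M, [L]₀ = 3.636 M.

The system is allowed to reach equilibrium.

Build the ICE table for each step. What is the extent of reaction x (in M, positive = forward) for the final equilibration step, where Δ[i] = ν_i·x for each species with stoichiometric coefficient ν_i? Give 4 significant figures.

Q₀ = 1.5998e+07 vs Keq = 0.004138 ⇒ Q>K, reverse
Step 1:
                    B           L
  Initial     0.01443       3.636
  Change        3.131      -3.131
  Equil         3.145       0.505
  solve Keq expr → x = -1.044; check Q = 0.004138

x = -1.044 M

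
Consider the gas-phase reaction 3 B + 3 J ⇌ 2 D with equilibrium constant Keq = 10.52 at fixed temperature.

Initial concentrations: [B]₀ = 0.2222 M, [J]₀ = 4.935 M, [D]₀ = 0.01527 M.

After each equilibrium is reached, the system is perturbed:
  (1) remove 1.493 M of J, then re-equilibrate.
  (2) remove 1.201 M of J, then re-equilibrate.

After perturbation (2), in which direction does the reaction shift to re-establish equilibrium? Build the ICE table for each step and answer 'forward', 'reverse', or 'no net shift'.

Direction: reverse

Q₀ = 1.7684e-04 vs Keq = 10.52 ⇒ Q<K, forward
Step 1:
                  B         J         D
  Initial    0.2222     4.935   0.01527
  Change    -0.1955   -0.1955    0.1304
  Equil     0.02665     4.739    0.1456
  solve Keq expr → x = 0.06518; check Q = 10.52
Then remove 1.493 M of J.
Step 2:
                  B         J         D
  Initial   0.02665     3.246    0.1456
  Change    0.01084   0.01084 -0.007224
  Equil     0.03749     3.257    0.1384
  solve Keq expr → x = -0.003612; check Q = 10.52
Then remove 1.201 M of J.
Step 3:
                  B         J         D
  Initial   0.03749     2.056    0.1384
  Change    0.01794   0.01794  -0.01196
  Equil     0.05543     2.074    0.1264
  solve Keq expr → x = -0.00598; check Q = 10.52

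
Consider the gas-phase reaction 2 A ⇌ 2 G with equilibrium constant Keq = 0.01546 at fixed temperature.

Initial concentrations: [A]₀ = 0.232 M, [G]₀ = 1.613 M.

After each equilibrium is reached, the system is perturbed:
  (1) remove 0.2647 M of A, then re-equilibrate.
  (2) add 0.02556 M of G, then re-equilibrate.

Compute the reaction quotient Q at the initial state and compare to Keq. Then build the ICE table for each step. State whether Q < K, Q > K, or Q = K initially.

Q₀ = 48.34; Q > K (proceeds reverse)

Q₀ = 48.34 vs Keq = 0.01546 ⇒ Q>K, reverse
Step 1:
                   A          G
  I            0.232      1.613
  C            1.409     -1.409
  E            1.641      0.204
  solve Keq expr → x = -0.7045; check Q = 0.01546
Then remove 0.2647 M of A.
Step 2:
                   A          G
  I            1.376      0.204
  C          0.02927   -0.02927
  E            1.406     0.1748
  solve Keq expr → x = -0.01464; check Q = 0.01546
Then add 0.02556 M of G.
Step 3:
                   A          G
  I            1.406     0.2003
  C          0.02273   -0.02273
  E            1.428     0.1776
  solve Keq expr → x = -0.01137; check Q = 0.01546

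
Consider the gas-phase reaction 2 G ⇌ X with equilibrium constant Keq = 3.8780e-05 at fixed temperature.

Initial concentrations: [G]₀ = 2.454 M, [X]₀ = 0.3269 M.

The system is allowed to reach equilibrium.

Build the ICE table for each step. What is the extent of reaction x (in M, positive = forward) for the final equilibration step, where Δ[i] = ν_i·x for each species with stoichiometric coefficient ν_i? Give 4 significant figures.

Q₀ = 0.05428 vs Keq = 3.8780e-05 ⇒ Q>K, reverse
Step 1:
                    G           X
  I             2.454      0.3269
  C            0.6531     -0.3265
  E             3.107  3.7437e-04
  solve Keq expr → x = -0.3265; check Q = 3.8780e-05

x = -0.3265 M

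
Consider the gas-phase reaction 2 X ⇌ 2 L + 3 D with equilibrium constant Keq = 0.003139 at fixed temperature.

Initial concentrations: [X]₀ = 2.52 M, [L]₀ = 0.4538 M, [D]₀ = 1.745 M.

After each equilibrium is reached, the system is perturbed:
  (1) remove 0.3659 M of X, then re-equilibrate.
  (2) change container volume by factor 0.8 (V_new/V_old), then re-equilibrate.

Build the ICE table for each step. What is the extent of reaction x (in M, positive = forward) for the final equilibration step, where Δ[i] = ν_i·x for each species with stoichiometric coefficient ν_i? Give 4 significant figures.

Q₀ = 0.1723 vs Keq = 0.003139 ⇒ Q>K, reverse
Step 1:
                   X          L          D
  Initial       2.52     0.4538      1.745
  Change      0.3376    -0.3376    -0.5065
  Equil        2.858     0.1162      1.239
  solve Keq expr → x = -0.1688; check Q = 0.003139
Then remove 0.3659 M of X.
Step 2:
                   X          L          D
  Initial      2.492     0.1162      1.239
  Change      0.0121    -0.0121   -0.01815
  Equil        2.504     0.1041       1.22
  solve Keq expr → x = -0.006051; check Q = 0.003139
Then change container volume by factor 0.8 (V_new/V_old).
Step 3:
                   X          L          D
  Initial       3.13     0.1301      1.525
  Change     0.03152   -0.03152   -0.04727
  Equil        3.161    0.09855      1.478
  solve Keq expr → x = -0.01576; check Q = 0.003139

x = -0.01576 M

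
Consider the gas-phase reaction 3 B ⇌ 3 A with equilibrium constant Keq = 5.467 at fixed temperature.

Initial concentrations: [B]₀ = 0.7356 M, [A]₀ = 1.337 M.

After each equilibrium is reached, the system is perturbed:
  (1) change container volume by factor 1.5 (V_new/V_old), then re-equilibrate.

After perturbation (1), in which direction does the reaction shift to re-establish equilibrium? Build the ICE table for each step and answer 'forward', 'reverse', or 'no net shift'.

Q₀ = 6.004 vs Keq = 5.467 ⇒ Q>K, reverse
Step 1:
                  B         A
  I          0.7356     1.337
  C          0.0149   -0.0149
  E          0.7505     1.322
  solve Keq expr → x = -0.004966; check Q = 5.467
Then change container volume by factor 1.5 (V_new/V_old).
Step 2:
                  B         A
  I          0.5003    0.8814
  C               0         0
  E          0.5003    0.8814
  solve Keq expr → x = 0; check Q = 5.467

Direction: no net shift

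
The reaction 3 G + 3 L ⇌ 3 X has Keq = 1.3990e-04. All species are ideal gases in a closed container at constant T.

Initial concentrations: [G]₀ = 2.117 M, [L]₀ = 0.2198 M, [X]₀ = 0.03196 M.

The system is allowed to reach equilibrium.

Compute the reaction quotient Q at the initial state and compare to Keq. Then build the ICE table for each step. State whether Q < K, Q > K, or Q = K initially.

Q₀ = 3.2402e-04; Q > K (proceeds reverse)

Q₀ = 3.2402e-04 vs Keq = 1.3990e-04 ⇒ Q>K, reverse
Step 1:
                  G         L         X
  Initial     2.117    0.2198   0.03196
  Change   0.006958  0.006958 -0.006958
  Equil       2.124    0.2268     0.025
  solve Keq expr → x = -0.002319; check Q = 1.3990e-04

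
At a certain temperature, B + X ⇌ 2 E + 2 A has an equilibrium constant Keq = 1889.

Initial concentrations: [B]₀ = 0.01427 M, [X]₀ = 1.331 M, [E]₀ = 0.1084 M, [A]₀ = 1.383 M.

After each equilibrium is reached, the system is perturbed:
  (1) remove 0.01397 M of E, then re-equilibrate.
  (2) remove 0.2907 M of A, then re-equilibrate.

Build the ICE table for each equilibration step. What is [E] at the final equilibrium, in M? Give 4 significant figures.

[E]_eq = 0.123 M

Q₀ = 1.183 vs Keq = 1889 ⇒ Q<K, forward
Step 1:
                   B          X          E          A
  Initial    0.01427      1.331     0.1084      1.383
  Change    -0.01425   -0.01425    0.02851    0.02851
  Equil   1.5014e-05      1.317     0.1369      1.412
  solve Keq expr → x = 0.01425; check Q = 1889
Then remove 0.01397 M of E.
Step 2:
                   B          X          E          A
  Initial 1.5014e-05      1.317     0.1229      1.412
  Change  -2.9065e-06 -2.9065e-06 5.8129e-06 5.8129e-06
  Equil   1.2108e-05      1.317     0.1229      1.412
  solve Keq expr → x = 2.9065e-06; check Q = 1889
Then remove 0.2907 M of A.
Step 3:
                   B          X          E          A
  Initial 1.2108e-05      1.317     0.1229      1.121
  Change  -4.4724e-06 -4.4724e-06 8.9447e-06 8.9447e-06
  Equil   7.6355e-06      1.317      0.123      1.121
  solve Keq expr → x = 4.4724e-06; check Q = 1889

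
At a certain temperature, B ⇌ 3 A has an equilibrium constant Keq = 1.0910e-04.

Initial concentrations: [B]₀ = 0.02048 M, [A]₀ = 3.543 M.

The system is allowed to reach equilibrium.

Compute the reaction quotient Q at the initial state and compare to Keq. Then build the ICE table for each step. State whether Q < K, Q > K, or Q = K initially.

Q₀ = 2172 vs Keq = 1.0910e-04 ⇒ Q>K, reverse
Step 1:
                    B           A
  Initial     0.02048       3.543
  Change        1.164      -3.492
  Equil         1.185     0.05056
  solve Keq expr → x = -1.164; check Q = 1.0910e-04

Q₀ = 2172; Q > K (proceeds reverse)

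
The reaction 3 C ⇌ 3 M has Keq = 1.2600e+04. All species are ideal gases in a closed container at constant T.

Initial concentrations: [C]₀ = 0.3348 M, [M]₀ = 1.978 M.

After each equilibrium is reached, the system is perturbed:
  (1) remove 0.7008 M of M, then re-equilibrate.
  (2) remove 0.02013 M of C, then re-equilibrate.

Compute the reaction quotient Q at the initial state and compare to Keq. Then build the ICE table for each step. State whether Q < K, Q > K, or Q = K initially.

Q₀ = 206.2 vs Keq = 1.2600e+04 ⇒ Q<K, forward
Step 1:
                    C           M
  Initial      0.3348       1.978
  Change      -0.2395      0.2395
  Equil        0.0953       2.218
  solve Keq expr → x = 0.07983; check Q = 1.2600e+04
Then remove 0.7008 M of M.
Step 2:
                    C           M
  Initial      0.0953       1.517
  Change     -0.02888     0.02888
  Equil       0.06642       1.546
  solve Keq expr → x = 0.009625; check Q = 1.2600e+04
Then remove 0.02013 M of C.
Step 3:
                    C           M
  Initial     0.04629       1.546
  Change       0.0193     -0.0193
  Equil       0.06559       1.526
  solve Keq expr → x = -0.006434; check Q = 1.2600e+04

Q₀ = 206.2; Q < K (proceeds forward)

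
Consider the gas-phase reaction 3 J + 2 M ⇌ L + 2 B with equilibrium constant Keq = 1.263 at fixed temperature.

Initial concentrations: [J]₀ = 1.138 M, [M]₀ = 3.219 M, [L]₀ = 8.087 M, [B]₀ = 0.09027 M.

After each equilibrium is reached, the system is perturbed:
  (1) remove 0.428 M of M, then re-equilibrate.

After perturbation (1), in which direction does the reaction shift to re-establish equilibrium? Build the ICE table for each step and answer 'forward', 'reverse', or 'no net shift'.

Q₀ = 0.004315 vs Keq = 1.263 ⇒ Q<K, forward
Step 1:
                    J           M           L           B
  I             1.138       3.219       8.087     0.09027
  C           -0.5722     -0.3815      0.1907      0.3815
  E            0.5658       2.838       8.278      0.4717
  solve Keq expr → x = 0.1907; check Q = 1.263
Then remove 0.428 M of M.
Step 2:
                    J           M           L           B
  I            0.5658        2.41       8.278      0.4717
  C            0.0379     0.02527    -0.01263    -0.02527
  E            0.6037       2.435       8.265      0.4465
  solve Keq expr → x = -0.01263; check Q = 1.263

Direction: reverse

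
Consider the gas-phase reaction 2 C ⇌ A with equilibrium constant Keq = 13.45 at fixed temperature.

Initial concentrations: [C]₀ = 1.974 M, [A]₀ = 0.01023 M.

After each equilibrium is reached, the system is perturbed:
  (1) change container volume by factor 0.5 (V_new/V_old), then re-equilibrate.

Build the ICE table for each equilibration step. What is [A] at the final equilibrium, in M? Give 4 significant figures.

[A]_eq = 1.811 M

Q₀ = 0.002625 vs Keq = 13.45 ⇒ Q<K, forward
Step 1:
                    C           A
  I             1.974     0.01023
  C             -1.72      0.8598
  E            0.2543      0.8701
  solve Keq expr → x = 0.8598; check Q = 13.45
Then change container volume by factor 0.5 (V_new/V_old).
Step 2:
                    C           A
  I            0.5087        1.74
  C           -0.1417     0.07087
  E            0.3669       1.811
  solve Keq expr → x = 0.07087; check Q = 13.45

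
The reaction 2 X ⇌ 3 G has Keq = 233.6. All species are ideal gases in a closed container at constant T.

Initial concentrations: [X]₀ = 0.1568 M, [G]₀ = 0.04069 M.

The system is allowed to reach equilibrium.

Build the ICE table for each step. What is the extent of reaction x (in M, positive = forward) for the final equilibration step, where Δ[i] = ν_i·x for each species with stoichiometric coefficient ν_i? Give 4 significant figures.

Q₀ = 0.00274 vs Keq = 233.6 ⇒ Q<K, forward
Step 1:
                    X           G
  init         0.1568     0.04069
  Δ            -0.148       0.222
  eq         0.008808      0.2627
  solve Keq expr → x = 0.074; check Q = 233.6

x = 0.074 M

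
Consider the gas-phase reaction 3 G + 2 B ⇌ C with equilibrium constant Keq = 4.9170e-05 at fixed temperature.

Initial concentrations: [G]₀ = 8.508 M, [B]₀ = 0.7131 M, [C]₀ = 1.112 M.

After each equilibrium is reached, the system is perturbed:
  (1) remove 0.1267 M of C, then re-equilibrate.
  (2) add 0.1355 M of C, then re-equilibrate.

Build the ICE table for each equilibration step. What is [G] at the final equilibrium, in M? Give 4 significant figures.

Q₀ = 0.003551 vs Keq = 4.9170e-05 ⇒ Q>K, reverse
Step 1:
                  G         B         C
  init        8.508    0.7131     1.112
  Δ           2.352     1.568   -0.7842
  eq          10.86     2.281    0.3278
  solve Keq expr → x = -0.7842; check Q = 4.9170e-05
Then remove 0.1267 M of C.
Step 2:
                  G         B         C
  init        10.86     2.281    0.2011
  Δ         -0.2122   -0.1415   0.07073
  eq          10.65      2.14    0.2719
  solve Keq expr → x = 0.07073; check Q = 4.9170e-05
Then add 0.1355 M of C.
Step 3:
                  G         B         C
  init        10.65      2.14    0.4074
  Δ          0.2265     0.151  -0.07548
  eq          10.87     2.291    0.3319
  solve Keq expr → x = -0.07548; check Q = 4.9170e-05

[G]_eq = 10.87 M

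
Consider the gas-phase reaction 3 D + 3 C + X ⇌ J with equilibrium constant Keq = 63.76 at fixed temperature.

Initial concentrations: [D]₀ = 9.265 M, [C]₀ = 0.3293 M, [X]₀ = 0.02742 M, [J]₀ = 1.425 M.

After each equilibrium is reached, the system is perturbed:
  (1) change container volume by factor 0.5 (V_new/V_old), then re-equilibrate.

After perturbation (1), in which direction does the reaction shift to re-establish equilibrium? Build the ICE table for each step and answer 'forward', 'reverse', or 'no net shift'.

Q₀ = 1.83 vs Keq = 63.76 ⇒ Q<K, forward
Step 1:
                   D          C          X          J
  Initial      9.265     0.3293    0.02742      1.425
  Change    -0.07679   -0.07679    -0.0256     0.0256
  Equil        9.188     0.2525   0.001822      1.451
  solve Keq expr → x = 0.0256; check Q = 63.76
Then change container volume by factor 0.5 (V_new/V_old).
Step 2:
                   D          C          X          J
  Initial      18.38      0.505   0.003644      2.901
  Change    -0.01075   -0.01075  -0.003583   0.003583
  Equil        18.37     0.4943 6.0908e-05      2.905
  solve Keq expr → x = 0.003583; check Q = 63.76

Direction: forward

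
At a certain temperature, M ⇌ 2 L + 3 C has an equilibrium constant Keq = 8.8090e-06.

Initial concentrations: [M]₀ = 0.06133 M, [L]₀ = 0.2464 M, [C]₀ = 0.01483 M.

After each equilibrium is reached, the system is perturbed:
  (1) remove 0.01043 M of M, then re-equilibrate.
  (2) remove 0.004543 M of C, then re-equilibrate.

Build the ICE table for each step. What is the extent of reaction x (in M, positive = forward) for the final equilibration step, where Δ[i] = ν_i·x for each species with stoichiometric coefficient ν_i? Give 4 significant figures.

x = 0.001406 M

Q₀ = 3.2287e-06 vs Keq = 8.8090e-06 ⇒ Q<K, forward
Step 1:
                  M         L         C
  Initial   0.06133    0.2464   0.01483
  Change  -0.001828  0.003656  0.005484
  Equil      0.0595    0.2501   0.02031
  solve Keq expr → x = 0.001828; check Q = 8.8090e-06
Then remove 0.01043 M of M.
Step 2:
                  M         L         C
  Initial   0.04907    0.2501   0.02031
  Change  3.9117e-04 -7.8234e-04 -0.001174
  Equil     0.04946    0.2493   0.01914
  solve Keq expr → x = -3.9117e-04; check Q = 8.8090e-06
Then remove 0.004543 M of C.
Step 3:
                  M         L         C
  Initial   0.04946    0.2493    0.0146
  Change  -0.001406  0.002812  0.004219
  Equil     0.04806    0.2521   0.01882
  solve Keq expr → x = 0.001406; check Q = 8.8090e-06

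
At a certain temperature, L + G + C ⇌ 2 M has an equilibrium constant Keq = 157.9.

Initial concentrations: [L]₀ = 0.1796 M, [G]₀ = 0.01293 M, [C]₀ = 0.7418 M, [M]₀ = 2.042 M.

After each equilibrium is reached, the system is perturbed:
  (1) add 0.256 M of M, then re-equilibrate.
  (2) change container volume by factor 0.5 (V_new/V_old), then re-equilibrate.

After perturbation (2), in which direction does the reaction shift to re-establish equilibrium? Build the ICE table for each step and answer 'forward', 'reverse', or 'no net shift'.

Q₀ = 2421 vs Keq = 157.9 ⇒ Q>K, reverse
Step 1:
                  L         G         C         M
  Initial    0.1796   0.01293    0.7418     2.042
  Change    0.08705   0.08705   0.08705   -0.1741
  Equil      0.2666   0.09998    0.8288     1.868
  solve Keq expr → x = -0.08705; check Q = 157.9
Then add 0.256 M of M.
Step 2:
                  L         G         C         M
  Initial    0.2666   0.09998    0.8288     2.124
  Change    0.01604   0.01604   0.01604  -0.03209
  Equil      0.2827     0.116    0.8449     2.092
  solve Keq expr → x = -0.01604; check Q = 157.9
Then change container volume by factor 0.5 (V_new/V_old).
Step 3:
                  L         G         C         M
  Initial    0.5654     0.232      1.69     4.184
  Change   -0.07944  -0.07944  -0.07944    0.1589
  Equil       0.486    0.1526      1.61     4.342
  solve Keq expr → x = 0.07944; check Q = 157.9

Direction: forward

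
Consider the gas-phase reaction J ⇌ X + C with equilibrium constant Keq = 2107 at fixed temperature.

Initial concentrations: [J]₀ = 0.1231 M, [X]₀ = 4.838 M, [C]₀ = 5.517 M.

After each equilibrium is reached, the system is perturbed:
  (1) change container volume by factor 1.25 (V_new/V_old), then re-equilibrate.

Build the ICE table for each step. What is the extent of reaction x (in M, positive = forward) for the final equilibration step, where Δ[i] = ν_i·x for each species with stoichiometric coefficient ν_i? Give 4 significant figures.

Q₀ = 216.8 vs Keq = 2107 ⇒ Q<K, forward
Step 1:
                   J          X          C
  init        0.1231      4.838      5.517
  Δ          -0.1099     0.1099     0.1099
  eq         0.01321      4.948      5.627
  solve Keq expr → x = 0.1099; check Q = 2107
Then change container volume by factor 1.25 (V_new/V_old).
Step 2:
                   J          X          C
  init       0.01057      3.958      4.502
  Δ        -0.002106   0.002106   0.002106
  eq        0.008465       3.96      4.504
  solve Keq expr → x = 0.002106; check Q = 2107

x = 0.002106 M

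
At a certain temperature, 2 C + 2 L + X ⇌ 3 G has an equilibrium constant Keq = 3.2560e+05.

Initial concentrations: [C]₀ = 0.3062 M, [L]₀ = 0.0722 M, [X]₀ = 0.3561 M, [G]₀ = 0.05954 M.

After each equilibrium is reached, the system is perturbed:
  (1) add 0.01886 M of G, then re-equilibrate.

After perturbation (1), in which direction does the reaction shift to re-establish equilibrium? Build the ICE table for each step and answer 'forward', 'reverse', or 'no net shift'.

Q₀ = 1.213 vs Keq = 3.2560e+05 ⇒ Q<K, forward
Step 1:
                    C           L           X           G
  Initial      0.3062      0.0722      0.3561     0.05954
  Change      -0.0713     -0.0713    -0.03565       0.107
  Equil        0.2349  8.9539e-04      0.3204      0.1665
  solve Keq expr → x = 0.03565; check Q = 3.2560e+05
Then add 0.01886 M of G.
Step 2:
                    C           L           X           G
  Initial      0.2349  8.9539e-04      0.3204      0.1854
  Change   1.5360e-04  1.5360e-04  7.6799e-05 -2.3040e-04
  Equil         0.235    0.001049      0.3205      0.1851
  solve Keq expr → x = -7.6799e-05; check Q = 3.2560e+05

Direction: reverse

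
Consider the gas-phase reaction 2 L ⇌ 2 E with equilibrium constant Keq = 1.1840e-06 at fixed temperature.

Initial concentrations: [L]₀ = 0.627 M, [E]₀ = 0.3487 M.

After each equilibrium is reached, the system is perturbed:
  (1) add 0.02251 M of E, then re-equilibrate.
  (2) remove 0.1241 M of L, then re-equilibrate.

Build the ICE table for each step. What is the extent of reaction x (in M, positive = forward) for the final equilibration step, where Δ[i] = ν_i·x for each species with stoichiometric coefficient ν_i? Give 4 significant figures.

Q₀ = 0.3093 vs Keq = 1.1840e-06 ⇒ Q>K, reverse
Step 1:
                   L          E
  init         0.627     0.3487
  Δ           0.3476    -0.3476
  eq          0.9746   0.001061
  solve Keq expr → x = -0.1738; check Q = 1.1840e-06
Then add 0.02251 M of E.
Step 2:
                   L          E
  init        0.9746    0.02357
  Δ          0.02249   -0.02249
  eq          0.9971   0.001085
  solve Keq expr → x = -0.01124; check Q = 1.1840e-06
Then remove 0.1241 M of L.
Step 3:
                   L          E
  init         0.873   0.001085
  Δ       1.3489e-04 -1.3489e-04
  eq          0.8732 9.5010e-04
  solve Keq expr → x = -6.7444e-05; check Q = 1.1840e-06

x = -6.7444e-05 M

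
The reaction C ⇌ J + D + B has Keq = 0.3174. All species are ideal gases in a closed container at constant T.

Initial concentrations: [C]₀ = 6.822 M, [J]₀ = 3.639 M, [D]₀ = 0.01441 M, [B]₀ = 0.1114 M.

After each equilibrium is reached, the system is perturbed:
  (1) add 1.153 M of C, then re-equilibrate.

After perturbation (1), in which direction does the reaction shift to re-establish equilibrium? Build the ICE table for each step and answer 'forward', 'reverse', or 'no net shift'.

Q₀ = 8.5629e-04 vs Keq = 0.3174 ⇒ Q<K, forward
Step 1:
                    C           J           D           B
  init          6.822       3.639     0.01441      0.1114
  Δ           -0.6188      0.6188      0.6188      0.6188
  eq            6.203       4.258      0.6332      0.7302
  solve Keq expr → x = 0.6188; check Q = 0.3174
Then add 1.153 M of C.
Step 2:
                    C           J           D           B
  init          7.356       4.258      0.6332      0.7302
  Δ          -0.05314     0.05314     0.05314     0.05314
  eq            7.303       4.311      0.6864      0.7834
  solve Keq expr → x = 0.05314; check Q = 0.3174

Direction: forward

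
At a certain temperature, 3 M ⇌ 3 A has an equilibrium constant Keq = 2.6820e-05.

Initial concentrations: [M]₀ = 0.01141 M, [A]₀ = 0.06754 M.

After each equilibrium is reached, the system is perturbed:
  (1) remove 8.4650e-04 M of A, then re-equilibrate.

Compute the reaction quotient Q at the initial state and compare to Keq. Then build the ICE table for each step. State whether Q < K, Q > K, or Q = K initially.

Q₀ = 207.4 vs Keq = 2.6820e-05 ⇒ Q>K, reverse
Step 1:
                    M           A
  init        0.01141     0.06754
  Δ           0.06525    -0.06525
  eq          0.07666    0.002295
  solve Keq expr → x = -0.02175; check Q = 2.6820e-05
Then remove 8.4650e-04 M of A.
Step 2:
                    M           A
  init        0.07666    0.001448
  Δ       -8.2190e-04  8.2190e-04
  eq          0.07583     0.00227
  solve Keq expr → x = 2.7397e-04; check Q = 2.6820e-05

Q₀ = 207.4; Q > K (proceeds reverse)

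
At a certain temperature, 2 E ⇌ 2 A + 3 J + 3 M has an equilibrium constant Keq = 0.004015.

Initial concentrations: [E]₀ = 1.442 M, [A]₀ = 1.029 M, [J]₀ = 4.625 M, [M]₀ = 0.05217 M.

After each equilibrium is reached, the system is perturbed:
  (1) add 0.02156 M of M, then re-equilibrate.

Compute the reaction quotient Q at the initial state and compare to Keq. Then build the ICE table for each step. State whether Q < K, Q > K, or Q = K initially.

Q₀ = 0.007153; Q > K (proceeds reverse)

Q₀ = 0.007153 vs Keq = 0.004015 ⇒ Q>K, reverse
Step 1:
                   E          A          J          M
  Initial      1.442      1.029      4.625    0.05217
  Change    0.005848  -0.005848  -0.008773  -0.008773
  Equil        1.448      1.023      4.616     0.0434
  solve Keq expr → x = -0.002924; check Q = 0.004015
Then add 0.02156 M of M.
Step 2:
                   E          A          J          M
  Initial      1.448      1.023      4.616    0.06496
  Change     0.01379   -0.01379   -0.02069   -0.02069
  Equil        1.462      1.009      4.596    0.04427
  solve Keq expr → x = -0.006896; check Q = 0.004015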